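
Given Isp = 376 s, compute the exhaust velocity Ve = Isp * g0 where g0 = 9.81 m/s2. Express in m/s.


Ve = Isp * g0 = 376 * 9.81 = 3688.6 m/s

3688.6 m/s


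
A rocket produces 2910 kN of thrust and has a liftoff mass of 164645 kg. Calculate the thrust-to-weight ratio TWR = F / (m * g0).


TWR = 2910000 / (164645 * 9.81) = 1.8

1.8


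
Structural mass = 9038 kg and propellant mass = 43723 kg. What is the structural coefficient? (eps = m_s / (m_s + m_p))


eps = 9038 / (9038 + 43723) = 0.1713

0.1713


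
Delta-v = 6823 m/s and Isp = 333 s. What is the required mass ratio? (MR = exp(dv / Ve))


Ve = 333 * 9.81 = 3266.73 m/s
MR = exp(6823 / 3266.73) = 8.074

8.074


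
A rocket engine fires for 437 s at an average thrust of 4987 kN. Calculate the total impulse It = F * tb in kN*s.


It = 4987 * 437 = 2179319 kN*s

2179319 kN*s


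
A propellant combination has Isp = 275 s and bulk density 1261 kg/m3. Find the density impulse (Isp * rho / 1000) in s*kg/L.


rho*Isp = 275 * 1261 / 1000 = 347 s*kg/L

347 s*kg/L


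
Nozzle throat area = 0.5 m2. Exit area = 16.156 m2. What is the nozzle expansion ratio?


AR = 16.156 / 0.5 = 32.3

32.3


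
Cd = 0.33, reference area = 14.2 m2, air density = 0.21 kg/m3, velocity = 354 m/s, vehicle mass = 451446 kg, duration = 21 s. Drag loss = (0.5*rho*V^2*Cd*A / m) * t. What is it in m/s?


D = 0.5 * 0.21 * 354^2 * 0.33 * 14.2 = 61659.23 N
a = 61659.23 / 451446 = 0.1366 m/s2
dV = 0.1366 * 21 = 2.9 m/s

2.9 m/s


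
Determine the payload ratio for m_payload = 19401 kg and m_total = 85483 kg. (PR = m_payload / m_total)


PR = 19401 / 85483 = 0.227

0.227


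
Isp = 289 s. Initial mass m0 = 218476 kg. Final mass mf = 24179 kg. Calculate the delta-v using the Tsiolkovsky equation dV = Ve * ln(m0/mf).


Ve = 289 * 9.81 = 2835.09 m/s
dV = 2835.09 * ln(218476/24179) = 6241 m/s

6241 m/s


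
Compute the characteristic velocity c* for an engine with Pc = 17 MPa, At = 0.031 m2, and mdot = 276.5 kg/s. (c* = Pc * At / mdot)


c* = 17e6 * 0.031 / 276.5 = 1906 m/s

1906 m/s


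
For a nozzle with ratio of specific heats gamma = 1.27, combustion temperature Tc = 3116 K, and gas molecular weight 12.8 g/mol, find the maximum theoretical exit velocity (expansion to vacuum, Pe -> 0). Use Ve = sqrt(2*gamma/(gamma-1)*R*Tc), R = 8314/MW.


R = 8314 / 12.8 = 649.53 J/(kg.K)
Ve = sqrt(2 * 1.27 / (1.27 - 1) * 649.53 * 3116) = 4363 m/s

4363 m/s


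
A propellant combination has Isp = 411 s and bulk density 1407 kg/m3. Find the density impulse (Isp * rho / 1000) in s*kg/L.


rho*Isp = 411 * 1407 / 1000 = 578 s*kg/L

578 s*kg/L


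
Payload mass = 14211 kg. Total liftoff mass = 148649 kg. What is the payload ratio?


PR = 14211 / 148649 = 0.0956

0.0956


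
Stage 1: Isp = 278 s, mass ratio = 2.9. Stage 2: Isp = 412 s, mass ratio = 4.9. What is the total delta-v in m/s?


dV1 = 278 * 9.81 * ln(2.9) = 2903.7 m/s
dV2 = 412 * 9.81 * ln(4.9) = 6423.2 m/s
Total dV = 2903.7 + 6423.2 = 9326.9 m/s ~ 9327 m/s

9327 m/s


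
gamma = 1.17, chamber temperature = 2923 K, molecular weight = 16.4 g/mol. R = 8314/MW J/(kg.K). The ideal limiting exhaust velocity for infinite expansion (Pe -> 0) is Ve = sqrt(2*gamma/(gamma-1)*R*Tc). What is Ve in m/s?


R = 8314 / 16.4 = 506.95 J/(kg.K)
Ve = sqrt(2 * 1.17 / (1.17 - 1) * 506.95 * 2923) = 4516 m/s

4516 m/s


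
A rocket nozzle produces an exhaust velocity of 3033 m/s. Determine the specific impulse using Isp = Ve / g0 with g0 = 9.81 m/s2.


Isp = Ve / g0 = 3033 / 9.81 = 309.2 s

309.2 s


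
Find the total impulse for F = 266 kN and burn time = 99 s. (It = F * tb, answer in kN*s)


It = 266 * 99 = 26334 kN*s

26334 kN*s


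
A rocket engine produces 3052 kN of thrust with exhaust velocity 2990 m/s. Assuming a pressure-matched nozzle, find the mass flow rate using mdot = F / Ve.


mdot = F / Ve = 3052000 / 2990 = 1020.7 kg/s

1020.7 kg/s


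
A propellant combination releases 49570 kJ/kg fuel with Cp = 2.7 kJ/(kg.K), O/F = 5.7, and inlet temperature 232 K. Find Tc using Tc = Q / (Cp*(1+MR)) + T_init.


Tc = 49570 / (2.7 * (1 + 5.7)) + 232 = 2972 K

2972 K


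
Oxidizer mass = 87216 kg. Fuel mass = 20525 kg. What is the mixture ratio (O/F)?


MR = 87216 / 20525 = 4.25

4.25


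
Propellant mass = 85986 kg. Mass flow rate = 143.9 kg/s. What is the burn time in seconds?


tb = 85986 / 143.9 = 597.5 s

597.5 s


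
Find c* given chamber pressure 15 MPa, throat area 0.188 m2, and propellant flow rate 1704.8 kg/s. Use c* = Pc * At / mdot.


c* = 15e6 * 0.188 / 1704.8 = 1654 m/s

1654 m/s


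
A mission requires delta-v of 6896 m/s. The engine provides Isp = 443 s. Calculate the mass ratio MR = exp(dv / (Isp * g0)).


Ve = 443 * 9.81 = 4345.83 m/s
MR = exp(6896 / 4345.83) = 4.888

4.888


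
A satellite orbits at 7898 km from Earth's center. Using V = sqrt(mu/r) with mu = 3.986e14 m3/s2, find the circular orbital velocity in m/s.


V = sqrt(3.986e14 / 7898000) = 7104 m/s

7104 m/s


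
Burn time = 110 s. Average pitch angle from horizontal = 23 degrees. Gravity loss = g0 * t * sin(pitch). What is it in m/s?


GL = 9.81 * 110 * sin(23 deg) = 422 m/s

422 m/s


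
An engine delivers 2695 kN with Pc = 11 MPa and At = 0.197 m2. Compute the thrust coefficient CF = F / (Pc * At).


CF = 2695000 / (11e6 * 0.197) = 1.24

1.24


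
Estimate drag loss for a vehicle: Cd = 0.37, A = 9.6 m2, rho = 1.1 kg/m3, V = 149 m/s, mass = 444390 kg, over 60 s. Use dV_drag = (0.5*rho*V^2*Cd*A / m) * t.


D = 0.5 * 1.1 * 149^2 * 0.37 * 9.6 = 43371.87 N
a = 43371.87 / 444390 = 0.0976 m/s2
dV = 0.0976 * 60 = 5.9 m/s

5.9 m/s


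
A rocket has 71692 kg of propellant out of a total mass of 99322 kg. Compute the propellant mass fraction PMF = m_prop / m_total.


PMF = 71692 / 99322 = 0.722

0.722


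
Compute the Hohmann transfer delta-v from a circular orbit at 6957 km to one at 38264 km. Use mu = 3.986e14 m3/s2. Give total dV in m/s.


V1 = sqrt(mu/r1) = 7569.33 m/s
dV1 = V1*(sqrt(2*r2/(r1+r2)) - 1) = 2277.53 m/s
V2 = sqrt(mu/r2) = 3227.55 m/s
dV2 = V2*(1 - sqrt(2*r1/(r1+r2))) = 1437.24 m/s
Total dV = 3715 m/s

3715 m/s


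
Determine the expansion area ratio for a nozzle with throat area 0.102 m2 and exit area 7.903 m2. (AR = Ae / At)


AR = 7.903 / 0.102 = 77.5

77.5


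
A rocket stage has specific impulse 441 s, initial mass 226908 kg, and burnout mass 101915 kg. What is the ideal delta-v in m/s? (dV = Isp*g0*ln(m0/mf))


Ve = 441 * 9.81 = 4326.21 m/s
dV = 4326.21 * ln(226908/101915) = 3463 m/s

3463 m/s


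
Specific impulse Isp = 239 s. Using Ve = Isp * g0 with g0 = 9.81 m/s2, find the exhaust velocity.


Ve = Isp * g0 = 239 * 9.81 = 2344.6 m/s

2344.6 m/s


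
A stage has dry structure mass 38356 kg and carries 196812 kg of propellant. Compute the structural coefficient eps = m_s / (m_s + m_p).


eps = 38356 / (38356 + 196812) = 0.1631

0.1631


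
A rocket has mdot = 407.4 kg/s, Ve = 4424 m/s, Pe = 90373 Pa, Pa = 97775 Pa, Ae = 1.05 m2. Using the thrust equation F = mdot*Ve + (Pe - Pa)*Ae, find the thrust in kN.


F = 407.4 * 4424 + (90373 - 97775) * 1.05 = 1.7946e+06 N = 1794.6 kN

1794.6 kN


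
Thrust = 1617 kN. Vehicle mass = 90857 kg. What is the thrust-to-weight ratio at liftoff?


TWR = 1617000 / (90857 * 9.81) = 1.81

1.81


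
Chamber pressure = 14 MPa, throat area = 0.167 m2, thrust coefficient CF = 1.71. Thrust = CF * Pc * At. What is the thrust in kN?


F = 1.71 * 14e6 * 0.167 = 3.9980e+06 N = 3998.0 kN

3998.0 kN


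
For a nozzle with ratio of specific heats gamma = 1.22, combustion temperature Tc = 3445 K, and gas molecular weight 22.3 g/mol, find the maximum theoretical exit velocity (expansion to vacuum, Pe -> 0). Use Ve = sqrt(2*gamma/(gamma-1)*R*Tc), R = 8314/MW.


R = 8314 / 22.3 = 372.83 J/(kg.K)
Ve = sqrt(2 * 1.22 / (1.22 - 1) * 372.83 * 3445) = 3774 m/s

3774 m/s


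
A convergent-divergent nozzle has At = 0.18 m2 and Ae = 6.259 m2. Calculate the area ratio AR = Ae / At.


AR = 6.259 / 0.18 = 34.8

34.8


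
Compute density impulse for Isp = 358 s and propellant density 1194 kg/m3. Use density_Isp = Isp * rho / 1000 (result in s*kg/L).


rho*Isp = 358 * 1194 / 1000 = 427 s*kg/L

427 s*kg/L


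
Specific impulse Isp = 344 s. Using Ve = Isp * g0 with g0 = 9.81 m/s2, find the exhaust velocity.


Ve = Isp * g0 = 344 * 9.81 = 3374.6 m/s

3374.6 m/s


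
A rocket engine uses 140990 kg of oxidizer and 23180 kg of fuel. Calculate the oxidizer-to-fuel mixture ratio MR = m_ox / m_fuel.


MR = 140990 / 23180 = 6.08

6.08


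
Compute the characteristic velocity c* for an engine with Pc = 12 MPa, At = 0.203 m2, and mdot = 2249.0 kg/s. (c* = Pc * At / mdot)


c* = 12e6 * 0.203 / 2249.0 = 1083 m/s

1083 m/s


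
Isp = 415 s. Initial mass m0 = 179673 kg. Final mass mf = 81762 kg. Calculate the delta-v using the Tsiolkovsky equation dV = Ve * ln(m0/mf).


Ve = 415 * 9.81 = 4071.15 m/s
dV = 4071.15 * ln(179673/81762) = 3205 m/s

3205 m/s


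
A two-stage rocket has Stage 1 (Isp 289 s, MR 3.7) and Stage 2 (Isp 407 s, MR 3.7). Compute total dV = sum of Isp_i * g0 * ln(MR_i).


dV1 = 289 * 9.81 * ln(3.7) = 3709.2 m/s
dV2 = 407 * 9.81 * ln(3.7) = 5223.7 m/s
Total dV = 3709.2 + 5223.7 = 8932.9 m/s ~ 8933 m/s

8933 m/s


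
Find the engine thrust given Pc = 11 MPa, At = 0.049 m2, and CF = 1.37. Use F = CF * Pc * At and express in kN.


F = 1.37 * 11e6 * 0.049 = 738430.0 N = 738.4 kN

738.4 kN


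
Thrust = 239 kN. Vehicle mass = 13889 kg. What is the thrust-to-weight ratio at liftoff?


TWR = 239000 / (13889 * 9.81) = 1.75

1.75


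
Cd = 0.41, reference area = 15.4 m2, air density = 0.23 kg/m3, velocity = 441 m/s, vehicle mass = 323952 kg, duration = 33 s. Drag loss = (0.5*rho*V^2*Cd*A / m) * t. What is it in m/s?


D = 0.5 * 0.23 * 441^2 * 0.41 * 15.4 = 141214.6 N
a = 141214.6 / 323952 = 0.4359 m/s2
dV = 0.4359 * 33 = 14.4 m/s

14.4 m/s


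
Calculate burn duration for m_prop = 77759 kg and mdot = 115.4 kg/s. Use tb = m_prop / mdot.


tb = 77759 / 115.4 = 673.8 s

673.8 s


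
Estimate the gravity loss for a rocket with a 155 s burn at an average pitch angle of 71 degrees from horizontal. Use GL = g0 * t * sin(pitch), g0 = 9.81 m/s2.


GL = 9.81 * 155 * sin(71 deg) = 1438 m/s

1438 m/s


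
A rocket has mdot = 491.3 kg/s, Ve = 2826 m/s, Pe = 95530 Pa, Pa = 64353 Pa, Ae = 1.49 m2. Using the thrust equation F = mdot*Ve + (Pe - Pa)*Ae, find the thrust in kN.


F = 491.3 * 2826 + (95530 - 64353) * 1.49 = 1.4349e+06 N = 1434.9 kN

1434.9 kN


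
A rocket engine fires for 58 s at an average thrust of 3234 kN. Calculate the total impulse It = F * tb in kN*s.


It = 3234 * 58 = 187572 kN*s

187572 kN*s


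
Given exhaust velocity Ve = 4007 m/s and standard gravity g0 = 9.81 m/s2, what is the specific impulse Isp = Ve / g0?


Isp = Ve / g0 = 4007 / 9.81 = 408.5 s

408.5 s


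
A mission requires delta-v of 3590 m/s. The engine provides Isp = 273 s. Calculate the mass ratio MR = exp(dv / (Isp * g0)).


Ve = 273 * 9.81 = 2678.13 m/s
MR = exp(3590 / 2678.13) = 3.821

3.821


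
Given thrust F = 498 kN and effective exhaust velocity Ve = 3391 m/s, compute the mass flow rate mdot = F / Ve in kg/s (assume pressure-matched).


mdot = F / Ve = 498000 / 3391 = 146.9 kg/s

146.9 kg/s


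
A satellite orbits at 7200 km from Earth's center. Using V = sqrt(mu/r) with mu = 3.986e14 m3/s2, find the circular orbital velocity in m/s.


V = sqrt(3.986e14 / 7200000) = 7441 m/s

7441 m/s


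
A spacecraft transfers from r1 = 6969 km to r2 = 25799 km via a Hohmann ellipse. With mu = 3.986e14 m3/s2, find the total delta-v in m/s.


V1 = sqrt(mu/r1) = 7562.81 m/s
dV1 = V1*(sqrt(2*r2/(r1+r2)) - 1) = 1927.38 m/s
V2 = sqrt(mu/r2) = 3930.68 m/s
dV2 = V2*(1 - sqrt(2*r1/(r1+r2))) = 1367.12 m/s
Total dV = 3294 m/s

3294 m/s


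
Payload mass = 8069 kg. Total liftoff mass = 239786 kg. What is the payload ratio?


PR = 8069 / 239786 = 0.0337

0.0337


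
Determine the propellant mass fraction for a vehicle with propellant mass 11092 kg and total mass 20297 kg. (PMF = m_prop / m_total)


PMF = 11092 / 20297 = 0.546

0.546


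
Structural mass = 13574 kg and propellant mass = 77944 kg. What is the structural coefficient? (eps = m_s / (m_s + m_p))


eps = 13574 / (13574 + 77944) = 0.1483

0.1483


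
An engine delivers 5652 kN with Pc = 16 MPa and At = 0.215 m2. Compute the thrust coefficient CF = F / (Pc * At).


CF = 5652000 / (16e6 * 0.215) = 1.64

1.64


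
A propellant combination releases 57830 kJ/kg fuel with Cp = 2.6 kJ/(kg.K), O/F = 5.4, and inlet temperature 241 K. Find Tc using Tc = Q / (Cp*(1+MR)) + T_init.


Tc = 57830 / (2.6 * (1 + 5.4)) + 241 = 3716 K

3716 K


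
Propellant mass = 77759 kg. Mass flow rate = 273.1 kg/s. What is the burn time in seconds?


tb = 77759 / 273.1 = 284.7 s

284.7 s


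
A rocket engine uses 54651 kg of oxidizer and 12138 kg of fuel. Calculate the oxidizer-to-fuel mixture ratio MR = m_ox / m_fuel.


MR = 54651 / 12138 = 4.5

4.5


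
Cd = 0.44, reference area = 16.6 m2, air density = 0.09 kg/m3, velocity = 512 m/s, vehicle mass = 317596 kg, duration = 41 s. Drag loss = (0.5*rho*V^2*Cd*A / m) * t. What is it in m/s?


D = 0.5 * 0.09 * 512^2 * 0.44 * 16.6 = 86161.49 N
a = 86161.49 / 317596 = 0.2713 m/s2
dV = 0.2713 * 41 = 11.1 m/s

11.1 m/s


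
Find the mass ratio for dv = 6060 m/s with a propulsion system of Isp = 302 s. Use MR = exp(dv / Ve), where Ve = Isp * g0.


Ve = 302 * 9.81 = 2962.62 m/s
MR = exp(6060 / 2962.62) = 7.733

7.733


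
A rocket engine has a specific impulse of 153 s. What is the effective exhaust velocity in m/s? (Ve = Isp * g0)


Ve = Isp * g0 = 153 * 9.81 = 1500.9 m/s

1500.9 m/s


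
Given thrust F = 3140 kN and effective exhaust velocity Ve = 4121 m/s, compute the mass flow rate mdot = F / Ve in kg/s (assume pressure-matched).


mdot = F / Ve = 3140000 / 4121 = 762.0 kg/s

762.0 kg/s


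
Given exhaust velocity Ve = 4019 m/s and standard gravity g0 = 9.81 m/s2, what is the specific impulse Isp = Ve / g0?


Isp = Ve / g0 = 4019 / 9.81 = 409.7 s

409.7 s


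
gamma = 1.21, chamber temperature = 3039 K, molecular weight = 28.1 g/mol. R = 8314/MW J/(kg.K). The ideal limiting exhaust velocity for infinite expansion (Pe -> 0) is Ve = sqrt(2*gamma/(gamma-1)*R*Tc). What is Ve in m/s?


R = 8314 / 28.1 = 295.87 J/(kg.K)
Ve = sqrt(2 * 1.21 / (1.21 - 1) * 295.87 * 3039) = 3219 m/s

3219 m/s


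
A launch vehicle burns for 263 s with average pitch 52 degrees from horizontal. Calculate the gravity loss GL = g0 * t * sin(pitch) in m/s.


GL = 9.81 * 263 * sin(52 deg) = 2033 m/s

2033 m/s


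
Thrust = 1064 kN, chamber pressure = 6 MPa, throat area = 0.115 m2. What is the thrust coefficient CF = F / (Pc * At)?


CF = 1064000 / (6e6 * 0.115) = 1.54

1.54


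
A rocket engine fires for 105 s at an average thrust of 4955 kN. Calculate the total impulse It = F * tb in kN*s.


It = 4955 * 105 = 520275 kN*s

520275 kN*s


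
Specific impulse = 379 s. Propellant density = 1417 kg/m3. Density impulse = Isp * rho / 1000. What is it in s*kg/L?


rho*Isp = 379 * 1417 / 1000 = 537 s*kg/L

537 s*kg/L


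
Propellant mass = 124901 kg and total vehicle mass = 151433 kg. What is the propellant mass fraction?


PMF = 124901 / 151433 = 0.825

0.825


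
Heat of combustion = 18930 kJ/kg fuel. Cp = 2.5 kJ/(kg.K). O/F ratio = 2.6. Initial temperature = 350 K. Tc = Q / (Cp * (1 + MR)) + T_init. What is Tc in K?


Tc = 18930 / (2.5 * (1 + 2.6)) + 350 = 2453 K

2453 K


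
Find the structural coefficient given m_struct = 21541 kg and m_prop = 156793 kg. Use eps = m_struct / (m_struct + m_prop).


eps = 21541 / (21541 + 156793) = 0.1208

0.1208


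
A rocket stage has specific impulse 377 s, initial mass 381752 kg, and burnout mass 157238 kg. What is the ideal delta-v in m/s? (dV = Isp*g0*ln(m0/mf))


Ve = 377 * 9.81 = 3698.37 m/s
dV = 3698.37 * ln(381752/157238) = 3280 m/s

3280 m/s


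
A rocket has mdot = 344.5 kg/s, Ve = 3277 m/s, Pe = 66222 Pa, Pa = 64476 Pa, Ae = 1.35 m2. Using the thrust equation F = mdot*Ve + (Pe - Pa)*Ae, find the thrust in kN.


F = 344.5 * 3277 + (66222 - 64476) * 1.35 = 1.1313e+06 N = 1131.3 kN

1131.3 kN


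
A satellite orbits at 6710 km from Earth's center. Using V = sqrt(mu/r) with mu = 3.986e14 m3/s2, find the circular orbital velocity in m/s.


V = sqrt(3.986e14 / 6710000) = 7707 m/s

7707 m/s


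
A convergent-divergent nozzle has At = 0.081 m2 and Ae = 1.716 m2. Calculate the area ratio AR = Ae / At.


AR = 1.716 / 0.081 = 21.2

21.2


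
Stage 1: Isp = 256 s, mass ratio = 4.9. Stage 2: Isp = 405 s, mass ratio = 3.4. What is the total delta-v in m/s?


dV1 = 256 * 9.81 * ln(4.9) = 3991.1 m/s
dV2 = 405 * 9.81 * ln(3.4) = 4862.1 m/s
Total dV = 3991.1 + 4862.1 = 8853.2 m/s ~ 8853 m/s

8853 m/s


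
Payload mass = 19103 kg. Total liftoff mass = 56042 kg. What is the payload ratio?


PR = 19103 / 56042 = 0.3409

0.3409


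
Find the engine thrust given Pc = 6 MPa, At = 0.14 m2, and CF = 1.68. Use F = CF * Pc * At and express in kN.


F = 1.68 * 6e6 * 0.14 = 1.4112e+06 N = 1411.2 kN

1411.2 kN


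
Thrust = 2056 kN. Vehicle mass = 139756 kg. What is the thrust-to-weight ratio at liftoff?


TWR = 2056000 / (139756 * 9.81) = 1.5

1.5


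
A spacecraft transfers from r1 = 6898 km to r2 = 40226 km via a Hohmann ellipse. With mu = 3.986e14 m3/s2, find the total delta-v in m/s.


V1 = sqrt(mu/r1) = 7601.64 m/s
dV1 = V1*(sqrt(2*r2/(r1+r2)) - 1) = 2330.77 m/s
V2 = sqrt(mu/r2) = 3147.86 m/s
dV2 = V2*(1 - sqrt(2*r1/(r1+r2))) = 1444.64 m/s
Total dV = 3775 m/s

3775 m/s


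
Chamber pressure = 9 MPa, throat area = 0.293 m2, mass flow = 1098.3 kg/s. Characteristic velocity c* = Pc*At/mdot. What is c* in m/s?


c* = 9e6 * 0.293 / 1098.3 = 2401 m/s

2401 m/s


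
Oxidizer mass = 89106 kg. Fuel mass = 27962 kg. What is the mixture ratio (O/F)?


MR = 89106 / 27962 = 3.19

3.19


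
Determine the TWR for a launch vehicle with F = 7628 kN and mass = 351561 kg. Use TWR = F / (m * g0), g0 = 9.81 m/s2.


TWR = 7628000 / (351561 * 9.81) = 2.21

2.21


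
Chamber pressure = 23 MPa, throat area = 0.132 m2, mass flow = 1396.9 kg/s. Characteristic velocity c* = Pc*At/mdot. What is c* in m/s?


c* = 23e6 * 0.132 / 1396.9 = 2173 m/s

2173 m/s


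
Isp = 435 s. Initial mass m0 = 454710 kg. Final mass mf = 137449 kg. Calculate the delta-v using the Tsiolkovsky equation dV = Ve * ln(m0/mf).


Ve = 435 * 9.81 = 4267.35 m/s
dV = 4267.35 * ln(454710/137449) = 5105 m/s

5105 m/s


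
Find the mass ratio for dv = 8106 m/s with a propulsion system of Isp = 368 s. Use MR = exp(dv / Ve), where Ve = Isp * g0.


Ve = 368 * 9.81 = 3610.08 m/s
MR = exp(8106 / 3610.08) = 9.444

9.444


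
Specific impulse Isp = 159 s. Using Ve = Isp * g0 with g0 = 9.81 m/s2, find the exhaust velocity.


Ve = Isp * g0 = 159 * 9.81 = 1559.8 m/s

1559.8 m/s


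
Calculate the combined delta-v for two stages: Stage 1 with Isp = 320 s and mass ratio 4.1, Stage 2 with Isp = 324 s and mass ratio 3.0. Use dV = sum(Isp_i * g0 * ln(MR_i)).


dV1 = 320 * 9.81 * ln(4.1) = 4429.4 m/s
dV2 = 324 * 9.81 * ln(3.0) = 3491.9 m/s
Total dV = 4429.4 + 3491.9 = 7921.3 m/s ~ 7921 m/s

7921 m/s


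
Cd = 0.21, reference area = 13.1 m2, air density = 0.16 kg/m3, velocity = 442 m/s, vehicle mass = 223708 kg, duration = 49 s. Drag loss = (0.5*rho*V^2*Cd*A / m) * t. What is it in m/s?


D = 0.5 * 0.16 * 442^2 * 0.21 * 13.1 = 42995.71 N
a = 42995.71 / 223708 = 0.1922 m/s2
dV = 0.1922 * 49 = 9.4 m/s

9.4 m/s


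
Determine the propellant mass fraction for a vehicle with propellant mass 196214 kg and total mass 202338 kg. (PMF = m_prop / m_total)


PMF = 196214 / 202338 = 0.97

0.97


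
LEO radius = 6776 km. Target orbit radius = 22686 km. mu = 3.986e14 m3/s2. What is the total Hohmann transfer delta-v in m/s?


V1 = sqrt(mu/r1) = 7669.76 m/s
dV1 = V1*(sqrt(2*r2/(r1+r2)) - 1) = 1848.22 m/s
V2 = sqrt(mu/r2) = 4191.7 m/s
dV2 = V2*(1 - sqrt(2*r1/(r1+r2))) = 1348.8 m/s
Total dV = 3197 m/s

3197 m/s


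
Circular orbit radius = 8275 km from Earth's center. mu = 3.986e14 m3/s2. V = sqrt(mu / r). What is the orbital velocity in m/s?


V = sqrt(3.986e14 / 8275000) = 6940 m/s

6940 m/s


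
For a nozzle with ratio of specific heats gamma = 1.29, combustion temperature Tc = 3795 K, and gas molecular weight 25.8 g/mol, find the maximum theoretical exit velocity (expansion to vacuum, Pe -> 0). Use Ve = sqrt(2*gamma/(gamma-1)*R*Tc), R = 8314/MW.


R = 8314 / 25.8 = 322.25 J/(kg.K)
Ve = sqrt(2 * 1.29 / (1.29 - 1) * 322.25 * 3795) = 3298 m/s

3298 m/s


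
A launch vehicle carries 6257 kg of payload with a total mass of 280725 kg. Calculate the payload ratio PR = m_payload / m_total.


PR = 6257 / 280725 = 0.0223

0.0223


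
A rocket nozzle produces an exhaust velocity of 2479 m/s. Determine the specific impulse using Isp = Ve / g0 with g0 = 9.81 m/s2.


Isp = Ve / g0 = 2479 / 9.81 = 252.7 s

252.7 s


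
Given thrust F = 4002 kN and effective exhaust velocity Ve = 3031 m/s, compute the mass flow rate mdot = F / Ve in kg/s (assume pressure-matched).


mdot = F / Ve = 4002000 / 3031 = 1320.4 kg/s

1320.4 kg/s


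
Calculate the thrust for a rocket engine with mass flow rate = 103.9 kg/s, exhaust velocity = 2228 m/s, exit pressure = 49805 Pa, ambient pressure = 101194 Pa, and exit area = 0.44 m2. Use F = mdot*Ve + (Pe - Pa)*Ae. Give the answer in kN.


F = 103.9 * 2228 + (49805 - 101194) * 0.44 = 208878.0 N = 208.9 kN

208.9 kN


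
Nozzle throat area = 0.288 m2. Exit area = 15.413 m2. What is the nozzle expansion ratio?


AR = 15.413 / 0.288 = 53.5

53.5


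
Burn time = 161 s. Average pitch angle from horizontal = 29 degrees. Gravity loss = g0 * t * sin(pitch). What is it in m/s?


GL = 9.81 * 161 * sin(29 deg) = 766 m/s

766 m/s


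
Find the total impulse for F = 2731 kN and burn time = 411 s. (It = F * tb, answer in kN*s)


It = 2731 * 411 = 1122441 kN*s

1122441 kN*s


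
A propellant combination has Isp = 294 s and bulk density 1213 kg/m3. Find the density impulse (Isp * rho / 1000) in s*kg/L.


rho*Isp = 294 * 1213 / 1000 = 357 s*kg/L

357 s*kg/L


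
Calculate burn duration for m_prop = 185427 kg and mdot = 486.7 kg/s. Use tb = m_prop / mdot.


tb = 185427 / 486.7 = 381.0 s

381.0 s


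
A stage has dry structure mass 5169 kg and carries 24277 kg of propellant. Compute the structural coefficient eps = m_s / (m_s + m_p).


eps = 5169 / (5169 + 24277) = 0.1755

0.1755


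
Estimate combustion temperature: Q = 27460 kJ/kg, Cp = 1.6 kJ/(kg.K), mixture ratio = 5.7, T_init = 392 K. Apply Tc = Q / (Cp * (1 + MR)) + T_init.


Tc = 27460 / (1.6 * (1 + 5.7)) + 392 = 2954 K

2954 K


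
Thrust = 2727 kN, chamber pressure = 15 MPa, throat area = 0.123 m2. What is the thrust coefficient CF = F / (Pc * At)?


CF = 2727000 / (15e6 * 0.123) = 1.48

1.48


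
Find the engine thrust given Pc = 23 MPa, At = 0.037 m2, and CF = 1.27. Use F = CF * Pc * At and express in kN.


F = 1.27 * 23e6 * 0.037 = 1.0808e+06 N = 1080.8 kN

1080.8 kN


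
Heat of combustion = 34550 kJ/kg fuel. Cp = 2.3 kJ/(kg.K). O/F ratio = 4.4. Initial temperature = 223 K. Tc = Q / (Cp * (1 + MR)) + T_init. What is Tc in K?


Tc = 34550 / (2.3 * (1 + 4.4)) + 223 = 3005 K

3005 K


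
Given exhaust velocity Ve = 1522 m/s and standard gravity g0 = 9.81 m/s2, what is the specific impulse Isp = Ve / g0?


Isp = Ve / g0 = 1522 / 9.81 = 155.1 s

155.1 s


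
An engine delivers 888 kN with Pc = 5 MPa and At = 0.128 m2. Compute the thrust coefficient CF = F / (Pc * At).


CF = 888000 / (5e6 * 0.128) = 1.39

1.39


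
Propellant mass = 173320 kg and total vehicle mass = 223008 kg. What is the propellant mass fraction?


PMF = 173320 / 223008 = 0.777

0.777


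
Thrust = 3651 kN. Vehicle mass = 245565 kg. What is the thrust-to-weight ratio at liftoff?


TWR = 3651000 / (245565 * 9.81) = 1.52

1.52


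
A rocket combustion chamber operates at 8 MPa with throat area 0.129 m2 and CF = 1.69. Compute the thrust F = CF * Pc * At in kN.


F = 1.69 * 8e6 * 0.129 = 1.7441e+06 N = 1744.1 kN

1744.1 kN


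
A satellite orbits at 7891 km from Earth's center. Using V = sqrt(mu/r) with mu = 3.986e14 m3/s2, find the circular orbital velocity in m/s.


V = sqrt(3.986e14 / 7891000) = 7107 m/s

7107 m/s


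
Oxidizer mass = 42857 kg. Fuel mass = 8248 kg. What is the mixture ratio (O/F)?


MR = 42857 / 8248 = 5.2

5.2


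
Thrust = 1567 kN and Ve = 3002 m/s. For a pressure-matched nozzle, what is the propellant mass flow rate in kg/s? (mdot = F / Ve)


mdot = F / Ve = 1567000 / 3002 = 522.0 kg/s

522.0 kg/s


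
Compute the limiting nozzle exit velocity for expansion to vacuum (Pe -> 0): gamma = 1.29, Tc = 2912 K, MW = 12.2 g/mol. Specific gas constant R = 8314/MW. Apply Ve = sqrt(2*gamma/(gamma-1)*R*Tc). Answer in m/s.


R = 8314 / 12.2 = 681.48 J/(kg.K)
Ve = sqrt(2 * 1.29 / (1.29 - 1) * 681.48 * 2912) = 4202 m/s

4202 m/s


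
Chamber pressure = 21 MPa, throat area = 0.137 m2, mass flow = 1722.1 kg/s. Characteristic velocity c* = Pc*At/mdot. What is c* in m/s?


c* = 21e6 * 0.137 / 1722.1 = 1671 m/s

1671 m/s


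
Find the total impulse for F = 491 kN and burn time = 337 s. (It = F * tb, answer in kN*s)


It = 491 * 337 = 165467 kN*s

165467 kN*s


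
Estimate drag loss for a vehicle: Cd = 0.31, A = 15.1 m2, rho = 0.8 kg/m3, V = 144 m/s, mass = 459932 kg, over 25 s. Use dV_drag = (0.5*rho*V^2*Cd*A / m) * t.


D = 0.5 * 0.8 * 144^2 * 0.31 * 15.1 = 38826.09 N
a = 38826.09 / 459932 = 0.0844 m/s2
dV = 0.0844 * 25 = 2.1 m/s

2.1 m/s


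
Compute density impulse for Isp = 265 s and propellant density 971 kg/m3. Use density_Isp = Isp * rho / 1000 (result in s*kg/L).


rho*Isp = 265 * 971 / 1000 = 257 s*kg/L

257 s*kg/L


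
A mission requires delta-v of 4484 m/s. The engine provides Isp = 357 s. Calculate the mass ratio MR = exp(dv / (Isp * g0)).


Ve = 357 * 9.81 = 3502.17 m/s
MR = exp(4484 / 3502.17) = 3.598

3.598


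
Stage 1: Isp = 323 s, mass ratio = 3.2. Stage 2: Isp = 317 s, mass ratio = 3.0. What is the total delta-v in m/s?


dV1 = 323 * 9.81 * ln(3.2) = 3685.6 m/s
dV2 = 317 * 9.81 * ln(3.0) = 3416.4 m/s
Total dV = 3685.6 + 3416.4 = 7102.0 m/s ~ 7102 m/s

7102 m/s


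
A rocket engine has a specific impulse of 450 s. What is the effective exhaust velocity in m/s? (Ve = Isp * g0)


Ve = Isp * g0 = 450 * 9.81 = 4414.5 m/s

4414.5 m/s


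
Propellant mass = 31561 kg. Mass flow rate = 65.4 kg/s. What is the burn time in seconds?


tb = 31561 / 65.4 = 482.6 s

482.6 s


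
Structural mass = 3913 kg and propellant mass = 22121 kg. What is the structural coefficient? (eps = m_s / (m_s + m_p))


eps = 3913 / (3913 + 22121) = 0.1503

0.1503


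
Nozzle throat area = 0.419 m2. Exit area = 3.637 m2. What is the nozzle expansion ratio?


AR = 3.637 / 0.419 = 8.7

8.7


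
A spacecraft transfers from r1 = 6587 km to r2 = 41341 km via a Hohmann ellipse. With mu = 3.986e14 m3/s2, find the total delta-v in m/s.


V1 = sqrt(mu/r1) = 7779.02 m/s
dV1 = V1*(sqrt(2*r2/(r1+r2)) - 1) = 2438.27 m/s
V2 = sqrt(mu/r2) = 3105.12 m/s
dV2 = V2*(1 - sqrt(2*r1/(r1+r2))) = 1477.16 m/s
Total dV = 3915 m/s

3915 m/s


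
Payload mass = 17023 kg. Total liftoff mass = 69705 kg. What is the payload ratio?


PR = 17023 / 69705 = 0.2442

0.2442


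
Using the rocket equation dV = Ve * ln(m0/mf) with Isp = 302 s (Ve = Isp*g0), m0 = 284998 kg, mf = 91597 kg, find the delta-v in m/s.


Ve = 302 * 9.81 = 2962.62 m/s
dV = 2962.62 * ln(284998/91597) = 3363 m/s

3363 m/s


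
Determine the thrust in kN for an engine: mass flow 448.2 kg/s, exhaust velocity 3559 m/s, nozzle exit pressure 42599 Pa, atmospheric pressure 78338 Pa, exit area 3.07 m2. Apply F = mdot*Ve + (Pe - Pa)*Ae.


F = 448.2 * 3559 + (42599 - 78338) * 3.07 = 1.4854e+06 N = 1485.4 kN

1485.4 kN


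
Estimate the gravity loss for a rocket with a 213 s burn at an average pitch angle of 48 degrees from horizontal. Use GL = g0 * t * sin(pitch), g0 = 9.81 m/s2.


GL = 9.81 * 213 * sin(48 deg) = 1553 m/s

1553 m/s


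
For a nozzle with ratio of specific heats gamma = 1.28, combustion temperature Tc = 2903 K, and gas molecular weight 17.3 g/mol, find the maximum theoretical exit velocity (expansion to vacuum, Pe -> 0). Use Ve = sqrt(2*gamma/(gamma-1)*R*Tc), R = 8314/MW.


R = 8314 / 17.3 = 480.58 J/(kg.K)
Ve = sqrt(2 * 1.28 / (1.28 - 1) * 480.58 * 2903) = 3571 m/s

3571 m/s


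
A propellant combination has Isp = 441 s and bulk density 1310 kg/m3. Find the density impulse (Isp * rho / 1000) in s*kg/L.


rho*Isp = 441 * 1310 / 1000 = 578 s*kg/L

578 s*kg/L


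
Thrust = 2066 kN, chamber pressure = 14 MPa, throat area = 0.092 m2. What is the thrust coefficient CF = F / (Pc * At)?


CF = 2066000 / (14e6 * 0.092) = 1.6

1.6


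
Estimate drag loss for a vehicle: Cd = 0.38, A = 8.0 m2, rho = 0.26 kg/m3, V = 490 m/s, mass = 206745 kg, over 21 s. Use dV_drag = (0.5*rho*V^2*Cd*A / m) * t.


D = 0.5 * 0.26 * 490^2 * 0.38 * 8.0 = 94887.52 N
a = 94887.52 / 206745 = 0.459 m/s2
dV = 0.459 * 21 = 9.6 m/s

9.6 m/s


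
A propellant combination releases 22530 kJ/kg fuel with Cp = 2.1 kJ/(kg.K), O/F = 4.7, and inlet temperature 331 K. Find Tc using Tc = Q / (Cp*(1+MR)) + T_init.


Tc = 22530 / (2.1 * (1 + 4.7)) + 331 = 2213 K

2213 K


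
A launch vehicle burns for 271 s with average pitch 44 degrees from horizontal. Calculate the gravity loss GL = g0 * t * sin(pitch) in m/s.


GL = 9.81 * 271 * sin(44 deg) = 1847 m/s

1847 m/s


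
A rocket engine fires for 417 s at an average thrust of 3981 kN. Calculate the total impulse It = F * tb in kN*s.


It = 3981 * 417 = 1660077 kN*s

1660077 kN*s


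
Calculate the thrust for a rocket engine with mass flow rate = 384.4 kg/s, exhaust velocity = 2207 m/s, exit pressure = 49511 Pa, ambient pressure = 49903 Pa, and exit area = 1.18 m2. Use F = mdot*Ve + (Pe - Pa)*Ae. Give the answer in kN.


F = 384.4 * 2207 + (49511 - 49903) * 1.18 = 847908.0 N = 847.9 kN

847.9 kN


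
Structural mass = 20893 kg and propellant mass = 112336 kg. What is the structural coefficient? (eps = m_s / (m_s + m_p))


eps = 20893 / (20893 + 112336) = 0.1568

0.1568


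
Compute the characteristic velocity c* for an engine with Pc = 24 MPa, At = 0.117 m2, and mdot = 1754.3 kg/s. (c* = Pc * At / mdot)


c* = 24e6 * 0.117 / 1754.3 = 1601 m/s

1601 m/s


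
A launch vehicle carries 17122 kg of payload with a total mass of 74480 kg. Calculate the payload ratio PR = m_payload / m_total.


PR = 17122 / 74480 = 0.2299

0.2299


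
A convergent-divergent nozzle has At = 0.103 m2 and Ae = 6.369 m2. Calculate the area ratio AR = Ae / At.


AR = 6.369 / 0.103 = 61.8

61.8


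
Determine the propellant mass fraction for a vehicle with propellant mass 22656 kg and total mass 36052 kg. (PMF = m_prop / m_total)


PMF = 22656 / 36052 = 0.628

0.628


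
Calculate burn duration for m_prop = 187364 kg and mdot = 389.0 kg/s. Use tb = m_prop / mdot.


tb = 187364 / 389.0 = 481.7 s

481.7 s


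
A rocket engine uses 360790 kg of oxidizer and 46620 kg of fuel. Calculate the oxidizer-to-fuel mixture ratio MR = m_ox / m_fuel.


MR = 360790 / 46620 = 7.74

7.74


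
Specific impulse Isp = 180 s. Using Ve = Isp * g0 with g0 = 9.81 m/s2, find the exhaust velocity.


Ve = Isp * g0 = 180 * 9.81 = 1765.8 m/s

1765.8 m/s


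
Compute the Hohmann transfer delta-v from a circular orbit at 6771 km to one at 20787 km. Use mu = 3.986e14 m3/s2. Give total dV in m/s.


V1 = sqrt(mu/r1) = 7672.59 m/s
dV1 = V1*(sqrt(2*r2/(r1+r2)) - 1) = 1751.28 m/s
V2 = sqrt(mu/r2) = 4378.98 m/s
dV2 = V2*(1 - sqrt(2*r1/(r1+r2))) = 1309.32 m/s
Total dV = 3061 m/s

3061 m/s


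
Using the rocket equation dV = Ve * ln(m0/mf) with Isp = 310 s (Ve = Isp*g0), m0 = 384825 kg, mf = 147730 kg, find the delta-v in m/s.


Ve = 310 * 9.81 = 3041.1 m/s
dV = 3041.1 * ln(384825/147730) = 2912 m/s

2912 m/s


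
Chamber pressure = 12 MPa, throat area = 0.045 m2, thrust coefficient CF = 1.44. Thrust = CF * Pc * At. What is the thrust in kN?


F = 1.44 * 12e6 * 0.045 = 777600.0 N = 777.6 kN

777.6 kN


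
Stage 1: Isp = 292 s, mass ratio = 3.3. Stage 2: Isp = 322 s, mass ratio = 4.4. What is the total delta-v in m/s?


dV1 = 292 * 9.81 * ln(3.3) = 3420.0 m/s
dV2 = 322 * 9.81 * ln(4.4) = 4680.1 m/s
Total dV = 3420.0 + 4680.1 = 8100.1 m/s ~ 8100 m/s

8100 m/s


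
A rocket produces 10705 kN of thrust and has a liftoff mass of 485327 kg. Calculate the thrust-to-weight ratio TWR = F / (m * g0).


TWR = 10705000 / (485327 * 9.81) = 2.25

2.25


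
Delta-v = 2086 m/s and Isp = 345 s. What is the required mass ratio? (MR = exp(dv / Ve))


Ve = 345 * 9.81 = 3384.45 m/s
MR = exp(2086 / 3384.45) = 1.852

1.852


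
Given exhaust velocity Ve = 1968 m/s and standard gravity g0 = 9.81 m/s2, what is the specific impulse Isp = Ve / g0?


Isp = Ve / g0 = 1968 / 9.81 = 200.6 s

200.6 s


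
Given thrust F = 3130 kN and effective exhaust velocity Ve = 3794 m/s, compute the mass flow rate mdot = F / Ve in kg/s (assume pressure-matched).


mdot = F / Ve = 3130000 / 3794 = 825.0 kg/s

825.0 kg/s


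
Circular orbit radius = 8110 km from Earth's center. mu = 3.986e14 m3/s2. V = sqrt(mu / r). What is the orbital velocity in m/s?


V = sqrt(3.986e14 / 8110000) = 7011 m/s

7011 m/s


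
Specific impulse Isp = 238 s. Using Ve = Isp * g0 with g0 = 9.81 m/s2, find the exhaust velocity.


Ve = Isp * g0 = 238 * 9.81 = 2334.8 m/s

2334.8 m/s


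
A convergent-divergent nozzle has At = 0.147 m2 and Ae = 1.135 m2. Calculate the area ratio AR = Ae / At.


AR = 1.135 / 0.147 = 7.7

7.7


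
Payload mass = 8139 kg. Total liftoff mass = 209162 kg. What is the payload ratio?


PR = 8139 / 209162 = 0.0389

0.0389


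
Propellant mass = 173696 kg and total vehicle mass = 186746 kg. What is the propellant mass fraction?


PMF = 173696 / 186746 = 0.93

0.93


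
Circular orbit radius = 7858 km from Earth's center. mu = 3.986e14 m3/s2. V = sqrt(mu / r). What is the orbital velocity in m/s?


V = sqrt(3.986e14 / 7858000) = 7122 m/s

7122 m/s


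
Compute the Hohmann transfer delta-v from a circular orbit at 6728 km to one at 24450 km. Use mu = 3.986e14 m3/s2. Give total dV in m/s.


V1 = sqrt(mu/r1) = 7697.07 m/s
dV1 = V1*(sqrt(2*r2/(r1+r2)) - 1) = 1942.46 m/s
V2 = sqrt(mu/r2) = 4037.66 m/s
dV2 = V2*(1 - sqrt(2*r1/(r1+r2))) = 1385.11 m/s
Total dV = 3328 m/s

3328 m/s


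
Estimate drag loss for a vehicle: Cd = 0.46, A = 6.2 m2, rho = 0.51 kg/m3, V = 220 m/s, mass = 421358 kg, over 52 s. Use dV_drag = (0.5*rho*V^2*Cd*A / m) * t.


D = 0.5 * 0.51 * 220^2 * 0.46 * 6.2 = 35199.38 N
a = 35199.38 / 421358 = 0.0835 m/s2
dV = 0.0835 * 52 = 4.3 m/s

4.3 m/s


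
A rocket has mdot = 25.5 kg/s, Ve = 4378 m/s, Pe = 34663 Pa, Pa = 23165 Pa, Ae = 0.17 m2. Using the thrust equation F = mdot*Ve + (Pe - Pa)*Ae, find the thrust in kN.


F = 25.5 * 4378 + (34663 - 23165) * 0.17 = 113594.0 N = 113.6 kN

113.6 kN


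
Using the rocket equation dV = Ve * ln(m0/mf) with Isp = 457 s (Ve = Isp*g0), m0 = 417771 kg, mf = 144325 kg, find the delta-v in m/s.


Ve = 457 * 9.81 = 4483.17 m/s
dV = 4483.17 * ln(417771/144325) = 4765 m/s

4765 m/s


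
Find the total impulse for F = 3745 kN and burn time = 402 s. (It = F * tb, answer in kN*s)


It = 3745 * 402 = 1505490 kN*s

1505490 kN*s


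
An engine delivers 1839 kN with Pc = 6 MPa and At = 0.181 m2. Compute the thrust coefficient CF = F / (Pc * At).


CF = 1839000 / (6e6 * 0.181) = 1.69

1.69


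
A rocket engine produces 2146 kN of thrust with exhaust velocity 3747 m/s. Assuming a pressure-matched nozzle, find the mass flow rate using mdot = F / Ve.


mdot = F / Ve = 2146000 / 3747 = 572.7 kg/s

572.7 kg/s


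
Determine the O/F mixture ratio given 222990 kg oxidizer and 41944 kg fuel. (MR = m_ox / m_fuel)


MR = 222990 / 41944 = 5.32

5.32


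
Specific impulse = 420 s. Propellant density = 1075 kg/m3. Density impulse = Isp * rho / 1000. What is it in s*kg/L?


rho*Isp = 420 * 1075 / 1000 = 452 s*kg/L

452 s*kg/L


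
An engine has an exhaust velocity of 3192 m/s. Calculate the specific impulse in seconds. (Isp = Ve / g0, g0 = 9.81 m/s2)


Isp = Ve / g0 = 3192 / 9.81 = 325.4 s

325.4 s


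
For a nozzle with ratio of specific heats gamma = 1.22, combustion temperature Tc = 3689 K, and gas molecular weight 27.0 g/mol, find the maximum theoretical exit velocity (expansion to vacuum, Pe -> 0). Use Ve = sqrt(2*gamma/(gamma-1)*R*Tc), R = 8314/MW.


R = 8314 / 27.0 = 307.93 J/(kg.K)
Ve = sqrt(2 * 1.22 / (1.22 - 1) * 307.93 * 3689) = 3549 m/s

3549 m/s


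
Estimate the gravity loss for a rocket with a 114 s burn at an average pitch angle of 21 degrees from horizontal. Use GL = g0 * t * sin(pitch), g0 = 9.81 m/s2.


GL = 9.81 * 114 * sin(21 deg) = 401 m/s

401 m/s


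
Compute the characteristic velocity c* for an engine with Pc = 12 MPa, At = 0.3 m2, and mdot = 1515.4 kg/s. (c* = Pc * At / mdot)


c* = 12e6 * 0.3 / 1515.4 = 2376 m/s

2376 m/s


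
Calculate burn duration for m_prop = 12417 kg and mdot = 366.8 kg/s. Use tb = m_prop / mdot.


tb = 12417 / 366.8 = 33.9 s

33.9 s


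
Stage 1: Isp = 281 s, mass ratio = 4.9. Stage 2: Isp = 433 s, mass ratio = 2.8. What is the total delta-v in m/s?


dV1 = 281 * 9.81 * ln(4.9) = 4380.9 m/s
dV2 = 433 * 9.81 * ln(2.8) = 4373.5 m/s
Total dV = 4380.9 + 4373.5 = 8754.4 m/s ~ 8754 m/s

8754 m/s


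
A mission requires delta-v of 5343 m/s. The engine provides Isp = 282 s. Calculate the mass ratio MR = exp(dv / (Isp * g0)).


Ve = 282 * 9.81 = 2766.42 m/s
MR = exp(5343 / 2766.42) = 6.899

6.899


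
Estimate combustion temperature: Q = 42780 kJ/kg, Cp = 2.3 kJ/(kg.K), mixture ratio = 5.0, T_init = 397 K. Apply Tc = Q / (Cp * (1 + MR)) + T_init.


Tc = 42780 / (2.3 * (1 + 5.0)) + 397 = 3497 K

3497 K


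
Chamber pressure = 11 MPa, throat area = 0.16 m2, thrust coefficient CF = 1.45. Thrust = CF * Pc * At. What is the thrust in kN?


F = 1.45 * 11e6 * 0.16 = 2.5520e+06 N = 2552.0 kN

2552.0 kN


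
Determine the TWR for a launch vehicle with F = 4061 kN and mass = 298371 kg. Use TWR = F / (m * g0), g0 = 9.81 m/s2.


TWR = 4061000 / (298371 * 9.81) = 1.39

1.39


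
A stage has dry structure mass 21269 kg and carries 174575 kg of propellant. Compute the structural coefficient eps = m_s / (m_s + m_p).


eps = 21269 / (21269 + 174575) = 0.1086

0.1086


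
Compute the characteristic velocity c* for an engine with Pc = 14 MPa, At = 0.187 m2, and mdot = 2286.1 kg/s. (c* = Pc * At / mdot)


c* = 14e6 * 0.187 / 2286.1 = 1145 m/s

1145 m/s


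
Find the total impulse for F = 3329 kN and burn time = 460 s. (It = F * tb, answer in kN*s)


It = 3329 * 460 = 1531340 kN*s

1531340 kN*s


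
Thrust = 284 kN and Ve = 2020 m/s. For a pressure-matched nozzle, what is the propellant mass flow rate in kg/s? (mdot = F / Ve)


mdot = F / Ve = 284000 / 2020 = 140.6 kg/s

140.6 kg/s


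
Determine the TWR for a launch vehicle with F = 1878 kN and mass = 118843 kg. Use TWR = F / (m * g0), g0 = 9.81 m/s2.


TWR = 1878000 / (118843 * 9.81) = 1.61

1.61
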